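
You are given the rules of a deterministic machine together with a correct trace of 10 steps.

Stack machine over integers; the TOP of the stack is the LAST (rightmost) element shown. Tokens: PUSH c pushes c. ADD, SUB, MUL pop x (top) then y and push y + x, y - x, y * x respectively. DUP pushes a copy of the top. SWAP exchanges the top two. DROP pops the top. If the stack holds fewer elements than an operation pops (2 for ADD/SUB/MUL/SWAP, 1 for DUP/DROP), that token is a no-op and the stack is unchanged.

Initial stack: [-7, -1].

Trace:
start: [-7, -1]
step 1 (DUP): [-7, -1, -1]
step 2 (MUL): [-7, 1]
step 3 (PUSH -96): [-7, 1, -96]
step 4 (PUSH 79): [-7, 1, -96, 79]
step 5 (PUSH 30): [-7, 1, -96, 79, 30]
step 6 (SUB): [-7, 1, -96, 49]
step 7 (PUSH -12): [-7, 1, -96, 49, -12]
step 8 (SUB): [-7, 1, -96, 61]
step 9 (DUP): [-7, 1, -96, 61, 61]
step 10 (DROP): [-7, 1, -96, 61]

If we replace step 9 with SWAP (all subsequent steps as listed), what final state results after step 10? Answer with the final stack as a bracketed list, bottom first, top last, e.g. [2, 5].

[-7, 1, 61]

(re-executing from step 9 with the substitution; state before step 9: [-7, 1, -96, 61])
step 9 (SWAP): [-7, 1, 61, -96]
step 10 (DROP): [-7, 1, 61]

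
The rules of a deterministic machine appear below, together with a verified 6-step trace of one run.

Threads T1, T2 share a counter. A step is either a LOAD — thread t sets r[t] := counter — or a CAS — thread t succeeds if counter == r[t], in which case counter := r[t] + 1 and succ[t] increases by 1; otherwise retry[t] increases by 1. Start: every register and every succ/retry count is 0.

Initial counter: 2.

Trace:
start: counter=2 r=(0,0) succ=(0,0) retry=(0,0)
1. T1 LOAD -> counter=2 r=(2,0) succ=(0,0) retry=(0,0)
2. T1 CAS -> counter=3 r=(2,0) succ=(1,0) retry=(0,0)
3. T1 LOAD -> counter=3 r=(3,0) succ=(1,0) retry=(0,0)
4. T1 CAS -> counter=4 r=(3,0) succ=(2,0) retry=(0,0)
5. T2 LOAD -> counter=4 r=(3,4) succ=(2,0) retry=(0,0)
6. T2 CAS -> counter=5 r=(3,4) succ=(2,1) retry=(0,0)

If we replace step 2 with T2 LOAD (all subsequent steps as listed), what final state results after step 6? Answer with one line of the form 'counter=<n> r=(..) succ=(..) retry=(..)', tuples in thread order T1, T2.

(re-executing from step 2 with the substitution; state before step 2: counter=2 r=(2,0) succ=(0,0) retry=(0,0))
2. T2 LOAD -> counter=2 r=(2,2) succ=(0,0) retry=(0,0)
3. T1 LOAD -> counter=2 r=(2,2) succ=(0,0) retry=(0,0)
4. T1 CAS -> counter=3 r=(2,2) succ=(1,0) retry=(0,0)
5. T2 LOAD -> counter=3 r=(2,3) succ=(1,0) retry=(0,0)
6. T2 CAS -> counter=4 r=(2,3) succ=(1,1) retry=(0,0)

counter=4 r=(2,3) succ=(1,1) retry=(0,0)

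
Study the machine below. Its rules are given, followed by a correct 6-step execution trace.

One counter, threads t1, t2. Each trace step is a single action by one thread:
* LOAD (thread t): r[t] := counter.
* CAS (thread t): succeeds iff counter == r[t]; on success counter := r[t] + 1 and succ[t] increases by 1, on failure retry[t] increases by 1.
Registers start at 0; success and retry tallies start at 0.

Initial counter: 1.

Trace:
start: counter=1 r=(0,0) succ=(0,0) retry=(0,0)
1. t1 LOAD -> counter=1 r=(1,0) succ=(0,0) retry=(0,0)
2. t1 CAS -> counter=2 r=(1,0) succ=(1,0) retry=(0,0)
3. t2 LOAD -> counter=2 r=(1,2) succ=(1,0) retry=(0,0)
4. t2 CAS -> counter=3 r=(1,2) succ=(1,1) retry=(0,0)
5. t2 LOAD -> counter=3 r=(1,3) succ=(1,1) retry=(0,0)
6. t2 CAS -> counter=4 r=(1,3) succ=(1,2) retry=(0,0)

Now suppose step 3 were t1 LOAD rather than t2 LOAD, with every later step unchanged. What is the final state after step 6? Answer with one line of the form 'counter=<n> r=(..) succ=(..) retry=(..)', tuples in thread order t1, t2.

counter=3 r=(2,2) succ=(1,1) retry=(0,1)

(re-executing from step 3 with the substitution; state before step 3: counter=2 r=(1,0) succ=(1,0) retry=(0,0))
3. t1 LOAD -> counter=2 r=(2,0) succ=(1,0) retry=(0,0)
4. t2 CAS -> counter=2 r=(2,0) succ=(1,0) retry=(0,1)
5. t2 LOAD -> counter=2 r=(2,2) succ=(1,0) retry=(0,1)
6. t2 CAS -> counter=3 r=(2,2) succ=(1,1) retry=(0,1)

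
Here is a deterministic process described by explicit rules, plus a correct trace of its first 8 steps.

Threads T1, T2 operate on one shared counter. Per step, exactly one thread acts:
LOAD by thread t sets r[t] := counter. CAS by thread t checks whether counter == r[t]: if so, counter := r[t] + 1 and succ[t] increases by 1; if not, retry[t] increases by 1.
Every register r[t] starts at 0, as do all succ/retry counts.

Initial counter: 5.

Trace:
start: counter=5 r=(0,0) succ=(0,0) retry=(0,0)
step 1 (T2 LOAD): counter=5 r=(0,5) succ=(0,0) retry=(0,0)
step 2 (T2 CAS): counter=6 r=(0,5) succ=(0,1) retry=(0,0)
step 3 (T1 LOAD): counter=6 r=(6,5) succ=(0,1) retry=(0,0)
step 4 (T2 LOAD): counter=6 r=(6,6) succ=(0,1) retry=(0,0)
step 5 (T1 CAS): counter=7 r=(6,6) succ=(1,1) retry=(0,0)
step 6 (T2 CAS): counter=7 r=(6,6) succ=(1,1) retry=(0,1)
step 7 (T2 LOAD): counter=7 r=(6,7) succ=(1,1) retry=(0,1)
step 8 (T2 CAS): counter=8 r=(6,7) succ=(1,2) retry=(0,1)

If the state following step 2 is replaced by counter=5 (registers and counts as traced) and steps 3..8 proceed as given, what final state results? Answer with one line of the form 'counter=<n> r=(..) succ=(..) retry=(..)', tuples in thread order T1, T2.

counter=7 r=(5,6) succ=(1,2) retry=(0,1)

state after step 2 := counter=5 r=(0,5) succ=(0,1) retry=(0,0)
step 3 (T1 LOAD): counter=5 r=(5,5) succ=(0,1) retry=(0,0)
step 4 (T2 LOAD): counter=5 r=(5,5) succ=(0,1) retry=(0,0)
step 5 (T1 CAS): counter=6 r=(5,5) succ=(1,1) retry=(0,0)
step 6 (T2 CAS): counter=6 r=(5,5) succ=(1,1) retry=(0,1)
step 7 (T2 LOAD): counter=6 r=(5,6) succ=(1,1) retry=(0,1)
step 8 (T2 CAS): counter=7 r=(5,6) succ=(1,2) retry=(0,1)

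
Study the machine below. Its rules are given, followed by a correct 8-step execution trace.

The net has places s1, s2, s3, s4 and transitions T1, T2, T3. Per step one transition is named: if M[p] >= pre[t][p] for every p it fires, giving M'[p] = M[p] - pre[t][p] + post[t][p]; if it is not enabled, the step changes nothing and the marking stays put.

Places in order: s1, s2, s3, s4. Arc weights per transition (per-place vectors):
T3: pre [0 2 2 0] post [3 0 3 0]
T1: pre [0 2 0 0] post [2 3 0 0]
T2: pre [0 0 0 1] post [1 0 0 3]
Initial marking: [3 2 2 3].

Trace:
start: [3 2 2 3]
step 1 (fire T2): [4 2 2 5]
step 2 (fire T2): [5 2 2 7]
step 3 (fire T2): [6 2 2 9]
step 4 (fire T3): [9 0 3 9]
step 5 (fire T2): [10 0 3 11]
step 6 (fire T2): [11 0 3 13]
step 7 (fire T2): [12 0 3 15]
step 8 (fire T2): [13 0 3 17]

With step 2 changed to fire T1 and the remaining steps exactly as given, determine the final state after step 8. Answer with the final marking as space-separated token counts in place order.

14 1 3 15

(re-executing from step 2 with the substitution; state before step 2: [4 2 2 5])
step 2 (fire T1): [6 3 2 5]
step 3 (fire T2): [7 3 2 7]
step 4 (fire T3): [10 1 3 7]
step 5 (fire T2): [11 1 3 9]
step 6 (fire T2): [12 1 3 11]
step 7 (fire T2): [13 1 3 13]
step 8 (fire T2): [14 1 3 15]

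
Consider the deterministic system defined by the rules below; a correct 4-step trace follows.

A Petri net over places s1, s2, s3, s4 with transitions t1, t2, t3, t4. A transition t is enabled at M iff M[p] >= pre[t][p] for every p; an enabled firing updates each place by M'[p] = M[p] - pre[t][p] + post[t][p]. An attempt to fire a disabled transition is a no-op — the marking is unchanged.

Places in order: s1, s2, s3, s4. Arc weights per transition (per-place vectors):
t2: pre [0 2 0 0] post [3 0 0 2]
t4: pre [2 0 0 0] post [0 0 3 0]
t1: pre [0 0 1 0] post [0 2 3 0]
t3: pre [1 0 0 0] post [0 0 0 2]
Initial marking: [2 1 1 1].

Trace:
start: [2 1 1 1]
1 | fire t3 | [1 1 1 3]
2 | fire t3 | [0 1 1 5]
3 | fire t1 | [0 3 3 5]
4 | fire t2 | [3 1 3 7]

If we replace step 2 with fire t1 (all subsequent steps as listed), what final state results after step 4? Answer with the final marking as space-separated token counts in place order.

4 3 5 5

(re-executing from step 2 with the substitution; state before step 2: [1 1 1 3])
2 | fire t1 | [1 3 3 3]
3 | fire t1 | [1 5 5 3]
4 | fire t2 | [4 3 5 5]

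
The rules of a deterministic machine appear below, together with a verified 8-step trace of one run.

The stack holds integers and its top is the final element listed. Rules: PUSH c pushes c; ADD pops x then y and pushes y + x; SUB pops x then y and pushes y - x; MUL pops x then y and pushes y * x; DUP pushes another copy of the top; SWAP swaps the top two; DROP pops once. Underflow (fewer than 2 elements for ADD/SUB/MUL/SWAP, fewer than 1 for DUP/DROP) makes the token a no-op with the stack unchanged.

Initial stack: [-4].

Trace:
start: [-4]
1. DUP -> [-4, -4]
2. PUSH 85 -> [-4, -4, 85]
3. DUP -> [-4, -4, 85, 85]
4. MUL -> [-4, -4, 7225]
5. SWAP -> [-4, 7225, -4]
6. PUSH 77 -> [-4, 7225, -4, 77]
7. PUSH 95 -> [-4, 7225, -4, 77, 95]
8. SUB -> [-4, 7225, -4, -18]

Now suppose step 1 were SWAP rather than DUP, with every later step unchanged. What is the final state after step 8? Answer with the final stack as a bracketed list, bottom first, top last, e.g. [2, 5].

(re-executing from step 1 with the substitution; state before step 1: [-4])
1. SWAP -> [-4]
2. PUSH 85 -> [-4, 85]
3. DUP -> [-4, 85, 85]
4. MUL -> [-4, 7225]
5. SWAP -> [7225, -4]
6. PUSH 77 -> [7225, -4, 77]
7. PUSH 95 -> [7225, -4, 77, 95]
8. SUB -> [7225, -4, -18]

[7225, -4, -18]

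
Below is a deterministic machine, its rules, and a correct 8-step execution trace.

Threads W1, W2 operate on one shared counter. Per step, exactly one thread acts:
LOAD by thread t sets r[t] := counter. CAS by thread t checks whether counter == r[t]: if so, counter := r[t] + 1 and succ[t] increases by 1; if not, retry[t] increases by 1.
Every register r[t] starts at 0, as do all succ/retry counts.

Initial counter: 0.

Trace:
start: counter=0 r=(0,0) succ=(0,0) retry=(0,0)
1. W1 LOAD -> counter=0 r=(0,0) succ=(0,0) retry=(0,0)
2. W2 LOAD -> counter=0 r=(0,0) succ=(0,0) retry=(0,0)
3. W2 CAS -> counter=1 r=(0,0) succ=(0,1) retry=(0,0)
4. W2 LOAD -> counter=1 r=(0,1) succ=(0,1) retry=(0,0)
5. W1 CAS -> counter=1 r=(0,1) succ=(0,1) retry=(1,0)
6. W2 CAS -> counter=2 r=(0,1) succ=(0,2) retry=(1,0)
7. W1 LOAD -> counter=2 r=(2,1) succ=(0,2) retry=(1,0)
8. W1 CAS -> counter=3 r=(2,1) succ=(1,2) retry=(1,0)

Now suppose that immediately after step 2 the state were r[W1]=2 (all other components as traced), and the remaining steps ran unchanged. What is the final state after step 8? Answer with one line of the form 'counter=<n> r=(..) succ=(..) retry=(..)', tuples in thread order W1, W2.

state after step 2 := counter=0 r=(2,0) succ=(0,0) retry=(0,0)
3. W2 CAS -> counter=1 r=(2,0) succ=(0,1) retry=(0,0)
4. W2 LOAD -> counter=1 r=(2,1) succ=(0,1) retry=(0,0)
5. W1 CAS -> counter=1 r=(2,1) succ=(0,1) retry=(1,0)
6. W2 CAS -> counter=2 r=(2,1) succ=(0,2) retry=(1,0)
7. W1 LOAD -> counter=2 r=(2,1) succ=(0,2) retry=(1,0)
8. W1 CAS -> counter=3 r=(2,1) succ=(1,2) retry=(1,0)

counter=3 r=(2,1) succ=(1,2) retry=(1,0)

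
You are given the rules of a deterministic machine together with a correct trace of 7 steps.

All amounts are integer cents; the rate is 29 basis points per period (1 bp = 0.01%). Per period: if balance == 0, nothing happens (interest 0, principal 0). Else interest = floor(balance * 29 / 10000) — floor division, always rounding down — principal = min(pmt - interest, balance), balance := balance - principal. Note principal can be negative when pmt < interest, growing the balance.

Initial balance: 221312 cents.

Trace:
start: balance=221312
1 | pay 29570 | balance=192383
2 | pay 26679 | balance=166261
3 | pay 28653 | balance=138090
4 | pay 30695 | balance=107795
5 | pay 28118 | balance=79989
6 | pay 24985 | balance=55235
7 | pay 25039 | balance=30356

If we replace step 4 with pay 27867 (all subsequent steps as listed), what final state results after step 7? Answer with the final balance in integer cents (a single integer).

33209

(re-executing from step 4 with the substitution; state before step 4: balance=138090)
4 | pay 27867 | balance=110623
5 | pay 28118 | balance=82825
6 | pay 24985 | balance=58080
7 | pay 25039 | balance=33209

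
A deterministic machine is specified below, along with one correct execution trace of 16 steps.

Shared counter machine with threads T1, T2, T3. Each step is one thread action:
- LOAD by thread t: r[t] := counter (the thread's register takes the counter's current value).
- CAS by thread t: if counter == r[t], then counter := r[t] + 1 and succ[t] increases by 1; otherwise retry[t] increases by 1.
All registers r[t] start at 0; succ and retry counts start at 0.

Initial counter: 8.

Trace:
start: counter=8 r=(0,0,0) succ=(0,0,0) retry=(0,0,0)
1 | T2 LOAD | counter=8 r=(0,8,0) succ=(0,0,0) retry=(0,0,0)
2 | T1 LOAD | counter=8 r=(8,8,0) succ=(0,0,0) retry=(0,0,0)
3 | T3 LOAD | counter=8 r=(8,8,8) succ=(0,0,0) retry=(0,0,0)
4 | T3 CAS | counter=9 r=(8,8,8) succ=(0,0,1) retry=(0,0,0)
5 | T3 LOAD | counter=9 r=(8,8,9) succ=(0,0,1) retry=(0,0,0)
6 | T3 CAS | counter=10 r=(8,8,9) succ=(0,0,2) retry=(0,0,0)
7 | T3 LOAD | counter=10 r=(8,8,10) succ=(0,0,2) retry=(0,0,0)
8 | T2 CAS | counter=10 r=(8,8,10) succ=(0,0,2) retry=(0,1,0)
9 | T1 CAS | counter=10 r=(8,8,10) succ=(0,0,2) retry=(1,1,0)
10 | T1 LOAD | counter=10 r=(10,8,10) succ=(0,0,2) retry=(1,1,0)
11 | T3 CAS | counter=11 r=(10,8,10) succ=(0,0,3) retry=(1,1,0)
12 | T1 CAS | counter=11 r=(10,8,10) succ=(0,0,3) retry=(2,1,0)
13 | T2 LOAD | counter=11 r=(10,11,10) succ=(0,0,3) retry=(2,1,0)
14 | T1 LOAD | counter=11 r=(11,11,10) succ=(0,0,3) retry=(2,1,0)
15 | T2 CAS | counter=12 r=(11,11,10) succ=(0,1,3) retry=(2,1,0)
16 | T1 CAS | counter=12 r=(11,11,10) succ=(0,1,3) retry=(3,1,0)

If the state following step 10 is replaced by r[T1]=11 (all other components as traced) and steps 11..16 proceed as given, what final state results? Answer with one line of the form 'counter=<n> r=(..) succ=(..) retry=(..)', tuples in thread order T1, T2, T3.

state after step 10 := counter=10 r=(11,8,10) succ=(0,0,2) retry=(1,1,0)
11 | T3 CAS | counter=11 r=(11,8,10) succ=(0,0,3) retry=(1,1,0)
12 | T1 CAS | counter=12 r=(11,8,10) succ=(1,0,3) retry=(1,1,0)
13 | T2 LOAD | counter=12 r=(11,12,10) succ=(1,0,3) retry=(1,1,0)
14 | T1 LOAD | counter=12 r=(12,12,10) succ=(1,0,3) retry=(1,1,0)
15 | T2 CAS | counter=13 r=(12,12,10) succ=(1,1,3) retry=(1,1,0)
16 | T1 CAS | counter=13 r=(12,12,10) succ=(1,1,3) retry=(2,1,0)

counter=13 r=(12,12,10) succ=(1,1,3) retry=(2,1,0)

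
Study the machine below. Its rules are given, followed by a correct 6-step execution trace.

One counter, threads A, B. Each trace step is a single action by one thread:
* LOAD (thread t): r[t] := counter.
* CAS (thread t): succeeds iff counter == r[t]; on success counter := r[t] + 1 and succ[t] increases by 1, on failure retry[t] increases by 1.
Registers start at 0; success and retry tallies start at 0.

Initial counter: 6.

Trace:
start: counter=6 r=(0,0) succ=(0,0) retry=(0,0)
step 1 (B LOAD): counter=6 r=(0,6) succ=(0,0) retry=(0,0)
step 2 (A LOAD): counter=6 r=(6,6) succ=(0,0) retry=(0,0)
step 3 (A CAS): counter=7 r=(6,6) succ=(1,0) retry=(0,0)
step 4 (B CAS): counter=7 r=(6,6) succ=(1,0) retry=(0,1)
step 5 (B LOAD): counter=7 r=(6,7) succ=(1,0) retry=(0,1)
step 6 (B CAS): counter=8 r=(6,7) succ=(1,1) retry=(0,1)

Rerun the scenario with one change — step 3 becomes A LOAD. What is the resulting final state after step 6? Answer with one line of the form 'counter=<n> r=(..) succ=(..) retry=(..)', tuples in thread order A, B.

counter=8 r=(6,7) succ=(0,2) retry=(0,0)

(re-executing from step 3 with the substitution; state before step 3: counter=6 r=(6,6) succ=(0,0) retry=(0,0))
step 3 (A LOAD): counter=6 r=(6,6) succ=(0,0) retry=(0,0)
step 4 (B CAS): counter=7 r=(6,6) succ=(0,1) retry=(0,0)
step 5 (B LOAD): counter=7 r=(6,7) succ=(0,1) retry=(0,0)
step 6 (B CAS): counter=8 r=(6,7) succ=(0,2) retry=(0,0)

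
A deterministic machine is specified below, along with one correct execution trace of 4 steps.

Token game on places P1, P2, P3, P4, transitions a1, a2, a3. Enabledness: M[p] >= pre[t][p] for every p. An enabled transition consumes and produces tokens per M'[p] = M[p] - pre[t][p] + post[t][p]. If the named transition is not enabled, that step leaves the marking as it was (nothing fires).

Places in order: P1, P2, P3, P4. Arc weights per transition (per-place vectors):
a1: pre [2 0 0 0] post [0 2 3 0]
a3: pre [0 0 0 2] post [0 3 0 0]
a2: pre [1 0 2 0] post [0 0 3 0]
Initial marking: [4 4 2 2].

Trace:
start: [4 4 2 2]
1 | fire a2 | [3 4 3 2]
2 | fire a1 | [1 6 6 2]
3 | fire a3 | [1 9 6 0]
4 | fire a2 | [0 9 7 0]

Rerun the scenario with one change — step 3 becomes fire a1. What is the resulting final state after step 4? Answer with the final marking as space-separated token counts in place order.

(re-executing from step 3 with the substitution; state before step 3: [1 6 6 2])
3 | fire a1 | [1 6 6 2]
4 | fire a2 | [0 6 7 2]

0 6 7 2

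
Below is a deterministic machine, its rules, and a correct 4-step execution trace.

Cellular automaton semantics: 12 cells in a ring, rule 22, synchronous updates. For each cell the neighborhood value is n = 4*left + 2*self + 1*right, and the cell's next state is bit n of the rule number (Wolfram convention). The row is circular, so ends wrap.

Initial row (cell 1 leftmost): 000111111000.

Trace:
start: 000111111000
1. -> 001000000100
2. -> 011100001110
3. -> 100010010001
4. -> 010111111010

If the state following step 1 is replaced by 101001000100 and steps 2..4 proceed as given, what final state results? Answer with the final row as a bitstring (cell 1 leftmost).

state after step 1 := 101001000100
2. -> 101111101111
3. -> 000000000000
4. -> 000000000000

000000000000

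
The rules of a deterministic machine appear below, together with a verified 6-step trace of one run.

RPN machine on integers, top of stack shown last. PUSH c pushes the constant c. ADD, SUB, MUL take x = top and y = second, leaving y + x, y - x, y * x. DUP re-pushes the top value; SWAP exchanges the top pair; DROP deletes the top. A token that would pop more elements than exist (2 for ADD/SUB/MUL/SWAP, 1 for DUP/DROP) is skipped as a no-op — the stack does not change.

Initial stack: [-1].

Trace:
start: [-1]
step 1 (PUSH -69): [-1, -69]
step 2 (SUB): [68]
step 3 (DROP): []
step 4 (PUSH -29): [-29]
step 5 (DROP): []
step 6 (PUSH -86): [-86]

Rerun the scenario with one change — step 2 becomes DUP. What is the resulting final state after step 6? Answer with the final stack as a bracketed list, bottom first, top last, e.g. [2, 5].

(re-executing from step 2 with the substitution; state before step 2: [-1, -69])
step 2 (DUP): [-1, -69, -69]
step 3 (DROP): [-1, -69]
step 4 (PUSH -29): [-1, -69, -29]
step 5 (DROP): [-1, -69]
step 6 (PUSH -86): [-1, -69, -86]

[-1, -69, -86]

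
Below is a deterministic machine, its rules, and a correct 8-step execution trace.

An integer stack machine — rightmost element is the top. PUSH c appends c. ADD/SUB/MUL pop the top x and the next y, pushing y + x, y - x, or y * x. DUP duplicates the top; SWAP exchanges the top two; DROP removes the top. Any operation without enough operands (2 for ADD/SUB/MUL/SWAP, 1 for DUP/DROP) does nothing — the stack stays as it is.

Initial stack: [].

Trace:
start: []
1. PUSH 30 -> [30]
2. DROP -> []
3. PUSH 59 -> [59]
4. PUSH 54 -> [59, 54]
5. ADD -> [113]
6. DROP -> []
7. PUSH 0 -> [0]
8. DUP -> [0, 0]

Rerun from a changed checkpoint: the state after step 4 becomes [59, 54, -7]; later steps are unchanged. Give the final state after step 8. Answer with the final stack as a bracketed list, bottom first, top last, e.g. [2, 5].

[59, 0, 0]

state after step 4 := [59, 54, -7]
5. ADD -> [59, 47]
6. DROP -> [59]
7. PUSH 0 -> [59, 0]
8. DUP -> [59, 0, 0]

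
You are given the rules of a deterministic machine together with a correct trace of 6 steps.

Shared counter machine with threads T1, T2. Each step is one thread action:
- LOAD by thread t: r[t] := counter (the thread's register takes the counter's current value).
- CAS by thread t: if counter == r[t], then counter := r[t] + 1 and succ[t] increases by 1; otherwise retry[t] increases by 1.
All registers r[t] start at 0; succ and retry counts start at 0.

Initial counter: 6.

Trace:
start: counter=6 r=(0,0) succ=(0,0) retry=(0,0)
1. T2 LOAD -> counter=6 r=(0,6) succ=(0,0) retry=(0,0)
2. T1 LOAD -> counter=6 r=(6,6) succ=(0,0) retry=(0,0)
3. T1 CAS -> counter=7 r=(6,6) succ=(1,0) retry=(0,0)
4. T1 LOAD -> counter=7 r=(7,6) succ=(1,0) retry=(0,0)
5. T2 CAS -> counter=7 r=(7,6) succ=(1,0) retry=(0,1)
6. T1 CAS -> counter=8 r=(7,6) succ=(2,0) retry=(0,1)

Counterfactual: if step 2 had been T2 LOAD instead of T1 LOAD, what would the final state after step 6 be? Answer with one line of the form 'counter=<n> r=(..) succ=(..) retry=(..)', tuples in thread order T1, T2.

(re-executing from step 2 with the substitution; state before step 2: counter=6 r=(0,6) succ=(0,0) retry=(0,0))
2. T2 LOAD -> counter=6 r=(0,6) succ=(0,0) retry=(0,0)
3. T1 CAS -> counter=6 r=(0,6) succ=(0,0) retry=(1,0)
4. T1 LOAD -> counter=6 r=(6,6) succ=(0,0) retry=(1,0)
5. T2 CAS -> counter=7 r=(6,6) succ=(0,1) retry=(1,0)
6. T1 CAS -> counter=7 r=(6,6) succ=(0,1) retry=(2,0)

counter=7 r=(6,6) succ=(0,1) retry=(2,0)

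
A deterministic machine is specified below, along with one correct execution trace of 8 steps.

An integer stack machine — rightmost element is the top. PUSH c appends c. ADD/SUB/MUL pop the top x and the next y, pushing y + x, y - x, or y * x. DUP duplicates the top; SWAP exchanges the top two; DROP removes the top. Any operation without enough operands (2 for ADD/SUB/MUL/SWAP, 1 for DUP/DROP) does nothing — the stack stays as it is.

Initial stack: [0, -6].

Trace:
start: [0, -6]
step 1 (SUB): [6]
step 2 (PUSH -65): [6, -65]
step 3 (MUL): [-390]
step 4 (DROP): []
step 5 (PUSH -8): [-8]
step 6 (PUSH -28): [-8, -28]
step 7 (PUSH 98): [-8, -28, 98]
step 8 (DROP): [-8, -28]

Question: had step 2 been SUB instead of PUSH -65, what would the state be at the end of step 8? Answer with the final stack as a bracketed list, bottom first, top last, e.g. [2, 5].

[-8, -28]

(re-executing from step 2 with the substitution; state before step 2: [6])
step 2 (SUB): [6]
step 3 (MUL): [6]
step 4 (DROP): []
step 5 (PUSH -8): [-8]
step 6 (PUSH -28): [-8, -28]
step 7 (PUSH 98): [-8, -28, 98]
step 8 (DROP): [-8, -28]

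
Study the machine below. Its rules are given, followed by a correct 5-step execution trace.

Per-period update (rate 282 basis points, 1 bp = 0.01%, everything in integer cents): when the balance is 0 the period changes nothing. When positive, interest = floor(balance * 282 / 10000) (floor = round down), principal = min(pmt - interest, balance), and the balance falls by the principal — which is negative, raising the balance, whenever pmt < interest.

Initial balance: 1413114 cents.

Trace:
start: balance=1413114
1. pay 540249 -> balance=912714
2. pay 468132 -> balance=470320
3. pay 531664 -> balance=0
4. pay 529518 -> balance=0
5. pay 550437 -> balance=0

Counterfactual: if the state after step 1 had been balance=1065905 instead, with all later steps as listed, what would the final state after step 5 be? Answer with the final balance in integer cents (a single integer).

0

state after step 1 := balance=1065905
2. pay 468132 -> balance=627831
3. pay 531664 -> balance=113871
4. pay 529518 -> balance=0
5. pay 550437 -> balance=0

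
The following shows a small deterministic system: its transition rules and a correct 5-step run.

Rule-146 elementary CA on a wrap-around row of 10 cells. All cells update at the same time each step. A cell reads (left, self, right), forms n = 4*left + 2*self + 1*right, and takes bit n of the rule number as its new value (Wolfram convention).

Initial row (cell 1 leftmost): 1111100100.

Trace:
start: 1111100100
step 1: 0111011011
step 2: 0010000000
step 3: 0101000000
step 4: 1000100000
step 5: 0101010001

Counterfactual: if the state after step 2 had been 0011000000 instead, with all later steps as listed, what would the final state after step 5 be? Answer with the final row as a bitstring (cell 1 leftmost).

state after step 2 := 0011000000
step 3: 0100100000
step 4: 1011010000
step 5: 0000001001

0000001001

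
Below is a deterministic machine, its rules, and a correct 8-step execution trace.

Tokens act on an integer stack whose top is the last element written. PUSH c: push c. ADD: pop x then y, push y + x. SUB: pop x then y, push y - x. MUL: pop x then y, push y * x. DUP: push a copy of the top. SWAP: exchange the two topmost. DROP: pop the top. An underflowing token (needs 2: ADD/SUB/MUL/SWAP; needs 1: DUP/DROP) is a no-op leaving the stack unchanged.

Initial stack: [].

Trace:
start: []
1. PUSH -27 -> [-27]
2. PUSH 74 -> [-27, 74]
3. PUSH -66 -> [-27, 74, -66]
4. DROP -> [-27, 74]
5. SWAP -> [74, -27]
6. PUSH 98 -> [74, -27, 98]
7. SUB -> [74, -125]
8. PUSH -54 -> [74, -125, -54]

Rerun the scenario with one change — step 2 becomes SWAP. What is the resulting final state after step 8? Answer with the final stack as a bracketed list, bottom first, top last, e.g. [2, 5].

[-125, -54]

(re-executing from step 2 with the substitution; state before step 2: [-27])
2. SWAP -> [-27]
3. PUSH -66 -> [-27, -66]
4. DROP -> [-27]
5. SWAP -> [-27]
6. PUSH 98 -> [-27, 98]
7. SUB -> [-125]
8. PUSH -54 -> [-125, -54]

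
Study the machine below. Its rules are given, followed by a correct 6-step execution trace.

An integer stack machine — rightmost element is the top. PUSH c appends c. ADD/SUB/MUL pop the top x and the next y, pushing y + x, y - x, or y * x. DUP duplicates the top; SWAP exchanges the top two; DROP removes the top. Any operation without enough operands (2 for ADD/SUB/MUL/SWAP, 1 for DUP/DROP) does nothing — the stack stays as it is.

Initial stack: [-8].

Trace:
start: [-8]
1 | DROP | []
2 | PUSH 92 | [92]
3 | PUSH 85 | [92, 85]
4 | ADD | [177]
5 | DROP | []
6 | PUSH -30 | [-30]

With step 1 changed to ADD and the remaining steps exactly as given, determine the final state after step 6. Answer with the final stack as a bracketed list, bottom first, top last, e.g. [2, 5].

(re-executing from step 1 with the substitution; state before step 1: [-8])
1 | ADD | [-8]
2 | PUSH 92 | [-8, 92]
3 | PUSH 85 | [-8, 92, 85]
4 | ADD | [-8, 177]
5 | DROP | [-8]
6 | PUSH -30 | [-8, -30]

[-8, -30]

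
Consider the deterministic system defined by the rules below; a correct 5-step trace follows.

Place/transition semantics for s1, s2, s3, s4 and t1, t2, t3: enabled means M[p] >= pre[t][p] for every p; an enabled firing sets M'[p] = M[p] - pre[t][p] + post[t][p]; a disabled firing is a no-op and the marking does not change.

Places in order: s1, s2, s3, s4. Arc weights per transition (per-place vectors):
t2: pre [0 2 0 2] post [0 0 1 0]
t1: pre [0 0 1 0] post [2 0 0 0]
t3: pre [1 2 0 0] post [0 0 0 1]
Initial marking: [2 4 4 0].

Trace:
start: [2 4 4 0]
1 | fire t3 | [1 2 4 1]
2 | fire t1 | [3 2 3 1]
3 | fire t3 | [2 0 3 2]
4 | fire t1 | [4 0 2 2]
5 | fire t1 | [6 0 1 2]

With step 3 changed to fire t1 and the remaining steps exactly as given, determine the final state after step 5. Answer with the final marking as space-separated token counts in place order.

(re-executing from step 3 with the substitution; state before step 3: [3 2 3 1])
3 | fire t1 | [5 2 2 1]
4 | fire t1 | [7 2 1 1]
5 | fire t1 | [9 2 0 1]

9 2 0 1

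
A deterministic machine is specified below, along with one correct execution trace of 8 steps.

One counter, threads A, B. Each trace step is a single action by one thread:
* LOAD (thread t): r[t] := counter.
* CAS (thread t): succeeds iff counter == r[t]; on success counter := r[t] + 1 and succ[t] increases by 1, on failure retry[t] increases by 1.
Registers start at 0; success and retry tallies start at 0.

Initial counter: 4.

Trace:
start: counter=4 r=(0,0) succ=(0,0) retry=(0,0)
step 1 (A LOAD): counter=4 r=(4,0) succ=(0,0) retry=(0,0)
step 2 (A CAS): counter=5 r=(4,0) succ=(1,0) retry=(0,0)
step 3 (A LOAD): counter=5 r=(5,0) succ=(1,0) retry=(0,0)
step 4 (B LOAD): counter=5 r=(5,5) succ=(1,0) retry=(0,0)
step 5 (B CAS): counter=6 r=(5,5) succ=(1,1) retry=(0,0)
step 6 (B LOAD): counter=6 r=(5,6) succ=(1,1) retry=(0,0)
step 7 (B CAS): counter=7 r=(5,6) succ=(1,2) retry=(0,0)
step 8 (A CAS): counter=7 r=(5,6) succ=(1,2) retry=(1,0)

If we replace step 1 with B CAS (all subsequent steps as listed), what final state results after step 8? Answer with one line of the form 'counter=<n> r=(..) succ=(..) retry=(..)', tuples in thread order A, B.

(re-executing from step 1 with the substitution; state before step 1: counter=4 r=(0,0) succ=(0,0) retry=(0,0))
step 1 (B CAS): counter=4 r=(0,0) succ=(0,0) retry=(0,1)
step 2 (A CAS): counter=4 r=(0,0) succ=(0,0) retry=(1,1)
step 3 (A LOAD): counter=4 r=(4,0) succ=(0,0) retry=(1,1)
step 4 (B LOAD): counter=4 r=(4,4) succ=(0,0) retry=(1,1)
step 5 (B CAS): counter=5 r=(4,4) succ=(0,1) retry=(1,1)
step 6 (B LOAD): counter=5 r=(4,5) succ=(0,1) retry=(1,1)
step 7 (B CAS): counter=6 r=(4,5) succ=(0,2) retry=(1,1)
step 8 (A CAS): counter=6 r=(4,5) succ=(0,2) retry=(2,1)

counter=6 r=(4,5) succ=(0,2) retry=(2,1)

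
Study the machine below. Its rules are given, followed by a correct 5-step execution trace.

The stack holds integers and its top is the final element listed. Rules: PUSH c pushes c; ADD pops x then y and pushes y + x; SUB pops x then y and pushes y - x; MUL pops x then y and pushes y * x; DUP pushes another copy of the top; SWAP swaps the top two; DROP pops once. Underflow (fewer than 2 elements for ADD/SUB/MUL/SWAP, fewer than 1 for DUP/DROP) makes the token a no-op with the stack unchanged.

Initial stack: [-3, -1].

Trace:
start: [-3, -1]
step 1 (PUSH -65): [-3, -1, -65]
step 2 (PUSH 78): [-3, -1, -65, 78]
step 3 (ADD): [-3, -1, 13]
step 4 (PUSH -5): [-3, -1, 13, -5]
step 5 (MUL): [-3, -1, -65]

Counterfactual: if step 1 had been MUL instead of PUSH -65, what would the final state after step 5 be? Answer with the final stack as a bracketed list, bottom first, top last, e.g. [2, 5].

[-405]

(re-executing from step 1 with the substitution; state before step 1: [-3, -1])
step 1 (MUL): [3]
step 2 (PUSH 78): [3, 78]
step 3 (ADD): [81]
step 4 (PUSH -5): [81, -5]
step 5 (MUL): [-405]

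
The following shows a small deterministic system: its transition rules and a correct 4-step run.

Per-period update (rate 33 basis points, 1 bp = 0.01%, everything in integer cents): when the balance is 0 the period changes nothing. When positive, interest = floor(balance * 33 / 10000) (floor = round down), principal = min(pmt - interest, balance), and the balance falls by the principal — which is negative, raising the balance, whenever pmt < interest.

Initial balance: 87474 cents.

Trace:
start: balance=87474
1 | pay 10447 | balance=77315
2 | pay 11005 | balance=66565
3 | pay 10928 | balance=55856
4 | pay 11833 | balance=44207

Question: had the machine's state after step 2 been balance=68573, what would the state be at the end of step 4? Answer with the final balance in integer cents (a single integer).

state after step 2 := balance=68573
3 | pay 10928 | balance=57871
4 | pay 11833 | balance=46228

46228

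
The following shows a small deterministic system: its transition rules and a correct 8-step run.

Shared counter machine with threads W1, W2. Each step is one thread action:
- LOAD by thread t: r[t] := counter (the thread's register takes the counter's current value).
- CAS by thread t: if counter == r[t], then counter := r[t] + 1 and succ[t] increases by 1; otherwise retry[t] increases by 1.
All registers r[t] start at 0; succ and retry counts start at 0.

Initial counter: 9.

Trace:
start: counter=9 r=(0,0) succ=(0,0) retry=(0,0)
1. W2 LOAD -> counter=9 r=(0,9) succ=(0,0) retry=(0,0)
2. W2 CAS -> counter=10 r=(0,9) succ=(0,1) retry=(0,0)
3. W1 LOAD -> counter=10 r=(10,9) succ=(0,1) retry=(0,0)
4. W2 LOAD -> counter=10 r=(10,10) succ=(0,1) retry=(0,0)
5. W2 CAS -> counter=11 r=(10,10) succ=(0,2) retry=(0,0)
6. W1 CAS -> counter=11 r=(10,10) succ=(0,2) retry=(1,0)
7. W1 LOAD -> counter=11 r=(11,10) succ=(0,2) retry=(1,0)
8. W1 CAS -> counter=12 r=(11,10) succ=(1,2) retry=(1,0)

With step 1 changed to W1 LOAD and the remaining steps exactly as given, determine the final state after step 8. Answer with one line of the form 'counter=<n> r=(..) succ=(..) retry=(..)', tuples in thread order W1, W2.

counter=11 r=(10,9) succ=(1,1) retry=(1,1)

(re-executing from step 1 with the substitution; state before step 1: counter=9 r=(0,0) succ=(0,0) retry=(0,0))
1. W1 LOAD -> counter=9 r=(9,0) succ=(0,0) retry=(0,0)
2. W2 CAS -> counter=9 r=(9,0) succ=(0,0) retry=(0,1)
3. W1 LOAD -> counter=9 r=(9,0) succ=(0,0) retry=(0,1)
4. W2 LOAD -> counter=9 r=(9,9) succ=(0,0) retry=(0,1)
5. W2 CAS -> counter=10 r=(9,9) succ=(0,1) retry=(0,1)
6. W1 CAS -> counter=10 r=(9,9) succ=(0,1) retry=(1,1)
7. W1 LOAD -> counter=10 r=(10,9) succ=(0,1) retry=(1,1)
8. W1 CAS -> counter=11 r=(10,9) succ=(1,1) retry=(1,1)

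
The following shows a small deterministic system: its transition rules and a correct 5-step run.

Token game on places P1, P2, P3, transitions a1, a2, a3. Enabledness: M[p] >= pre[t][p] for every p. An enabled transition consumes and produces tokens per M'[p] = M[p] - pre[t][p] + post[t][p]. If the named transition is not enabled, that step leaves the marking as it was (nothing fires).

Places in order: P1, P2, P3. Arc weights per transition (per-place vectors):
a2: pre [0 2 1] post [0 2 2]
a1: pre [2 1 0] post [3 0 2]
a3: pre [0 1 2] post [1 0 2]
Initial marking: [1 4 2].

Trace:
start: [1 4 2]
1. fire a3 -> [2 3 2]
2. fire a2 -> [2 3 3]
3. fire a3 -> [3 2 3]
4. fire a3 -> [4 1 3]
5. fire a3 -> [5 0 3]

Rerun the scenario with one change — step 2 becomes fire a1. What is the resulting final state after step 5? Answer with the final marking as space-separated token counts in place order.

5 0 4

(re-executing from step 2 with the substitution; state before step 2: [2 3 2])
2. fire a1 -> [3 2 4]
3. fire a3 -> [4 1 4]
4. fire a3 -> [5 0 4]
5. fire a3 -> [5 0 4]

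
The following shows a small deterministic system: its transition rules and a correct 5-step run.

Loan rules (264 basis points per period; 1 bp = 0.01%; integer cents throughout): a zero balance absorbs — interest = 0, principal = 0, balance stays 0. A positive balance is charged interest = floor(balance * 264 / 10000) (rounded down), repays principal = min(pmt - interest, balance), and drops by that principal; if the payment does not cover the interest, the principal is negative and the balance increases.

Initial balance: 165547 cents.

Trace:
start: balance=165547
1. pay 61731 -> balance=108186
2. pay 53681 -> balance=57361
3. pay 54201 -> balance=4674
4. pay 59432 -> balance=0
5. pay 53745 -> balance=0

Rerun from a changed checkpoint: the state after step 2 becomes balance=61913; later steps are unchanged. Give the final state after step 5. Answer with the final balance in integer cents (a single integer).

state after step 2 := balance=61913
3. pay 54201 -> balance=9346
4. pay 59432 -> balance=0
5. pay 53745 -> balance=0

0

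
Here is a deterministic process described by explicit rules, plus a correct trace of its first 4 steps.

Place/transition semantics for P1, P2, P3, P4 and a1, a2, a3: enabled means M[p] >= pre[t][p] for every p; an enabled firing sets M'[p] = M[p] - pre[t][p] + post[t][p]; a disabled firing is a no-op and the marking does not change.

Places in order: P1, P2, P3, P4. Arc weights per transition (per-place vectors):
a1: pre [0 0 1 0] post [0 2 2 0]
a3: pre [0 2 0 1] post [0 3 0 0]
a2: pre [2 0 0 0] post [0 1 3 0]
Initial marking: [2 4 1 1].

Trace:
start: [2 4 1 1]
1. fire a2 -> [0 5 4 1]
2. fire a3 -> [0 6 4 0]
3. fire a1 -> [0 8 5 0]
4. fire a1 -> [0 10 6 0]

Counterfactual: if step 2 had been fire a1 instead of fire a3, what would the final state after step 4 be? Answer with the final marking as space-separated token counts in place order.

(re-executing from step 2 with the substitution; state before step 2: [0 5 4 1])
2. fire a1 -> [0 7 5 1]
3. fire a1 -> [0 9 6 1]
4. fire a1 -> [0 11 7 1]

0 11 7 1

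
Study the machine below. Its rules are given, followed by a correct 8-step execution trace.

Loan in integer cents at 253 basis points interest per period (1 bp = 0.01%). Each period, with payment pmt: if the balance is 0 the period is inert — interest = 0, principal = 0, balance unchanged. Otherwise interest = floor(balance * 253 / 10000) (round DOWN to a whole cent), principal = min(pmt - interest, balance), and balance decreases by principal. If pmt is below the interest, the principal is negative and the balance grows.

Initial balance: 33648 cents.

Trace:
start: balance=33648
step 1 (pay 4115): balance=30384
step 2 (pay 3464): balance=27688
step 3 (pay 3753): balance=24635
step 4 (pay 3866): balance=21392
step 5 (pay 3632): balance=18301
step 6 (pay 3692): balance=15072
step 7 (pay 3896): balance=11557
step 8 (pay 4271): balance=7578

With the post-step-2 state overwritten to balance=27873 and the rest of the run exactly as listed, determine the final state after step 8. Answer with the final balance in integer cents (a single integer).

7793

state after step 2 := balance=27873
step 3 (pay 3753): balance=24825
step 4 (pay 3866): balance=21587
step 5 (pay 3632): balance=18501
step 6 (pay 3692): balance=15277
step 7 (pay 3896): balance=11767
step 8 (pay 4271): balance=7793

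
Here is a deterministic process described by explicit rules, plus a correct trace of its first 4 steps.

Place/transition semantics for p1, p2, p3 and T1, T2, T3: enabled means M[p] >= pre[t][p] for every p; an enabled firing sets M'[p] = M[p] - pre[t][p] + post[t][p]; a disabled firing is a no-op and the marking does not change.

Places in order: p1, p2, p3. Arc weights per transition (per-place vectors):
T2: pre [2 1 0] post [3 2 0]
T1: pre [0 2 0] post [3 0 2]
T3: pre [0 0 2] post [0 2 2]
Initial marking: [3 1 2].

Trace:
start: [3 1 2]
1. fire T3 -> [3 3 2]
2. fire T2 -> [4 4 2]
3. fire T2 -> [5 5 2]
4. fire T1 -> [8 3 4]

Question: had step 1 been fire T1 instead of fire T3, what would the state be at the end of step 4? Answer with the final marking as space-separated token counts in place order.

8 1 4

(re-executing from step 1 with the substitution; state before step 1: [3 1 2])
1. fire T1 -> [3 1 2]
2. fire T2 -> [4 2 2]
3. fire T2 -> [5 3 2]
4. fire T1 -> [8 1 4]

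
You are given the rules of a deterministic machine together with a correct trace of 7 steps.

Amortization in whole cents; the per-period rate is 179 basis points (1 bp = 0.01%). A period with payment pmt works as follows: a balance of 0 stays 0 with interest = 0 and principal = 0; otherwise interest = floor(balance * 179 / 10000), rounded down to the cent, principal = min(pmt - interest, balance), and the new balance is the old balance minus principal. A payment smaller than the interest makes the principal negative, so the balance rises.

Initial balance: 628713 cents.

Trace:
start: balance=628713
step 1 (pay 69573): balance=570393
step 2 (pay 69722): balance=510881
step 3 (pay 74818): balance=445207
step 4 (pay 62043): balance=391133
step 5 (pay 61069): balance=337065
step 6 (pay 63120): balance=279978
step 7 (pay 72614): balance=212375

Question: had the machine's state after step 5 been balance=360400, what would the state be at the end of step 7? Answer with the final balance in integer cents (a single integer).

state after step 5 := balance=360400
step 6 (pay 63120): balance=303731
step 7 (pay 72614): balance=236553

236553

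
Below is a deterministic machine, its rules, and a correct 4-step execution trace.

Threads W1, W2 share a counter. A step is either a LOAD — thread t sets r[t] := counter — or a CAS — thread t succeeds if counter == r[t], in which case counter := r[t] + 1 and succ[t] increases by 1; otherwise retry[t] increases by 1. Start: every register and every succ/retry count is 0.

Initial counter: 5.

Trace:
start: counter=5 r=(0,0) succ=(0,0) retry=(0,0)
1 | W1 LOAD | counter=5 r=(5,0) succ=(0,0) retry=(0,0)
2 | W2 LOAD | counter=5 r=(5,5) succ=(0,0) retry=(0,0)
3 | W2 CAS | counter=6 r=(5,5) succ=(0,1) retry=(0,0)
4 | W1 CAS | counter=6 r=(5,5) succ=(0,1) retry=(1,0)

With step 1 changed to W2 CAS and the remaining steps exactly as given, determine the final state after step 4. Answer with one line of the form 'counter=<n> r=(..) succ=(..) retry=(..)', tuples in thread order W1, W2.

counter=6 r=(0,5) succ=(0,1) retry=(1,1)

(re-executing from step 1 with the substitution; state before step 1: counter=5 r=(0,0) succ=(0,0) retry=(0,0))
1 | W2 CAS | counter=5 r=(0,0) succ=(0,0) retry=(0,1)
2 | W2 LOAD | counter=5 r=(0,5) succ=(0,0) retry=(0,1)
3 | W2 CAS | counter=6 r=(0,5) succ=(0,1) retry=(0,1)
4 | W1 CAS | counter=6 r=(0,5) succ=(0,1) retry=(1,1)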